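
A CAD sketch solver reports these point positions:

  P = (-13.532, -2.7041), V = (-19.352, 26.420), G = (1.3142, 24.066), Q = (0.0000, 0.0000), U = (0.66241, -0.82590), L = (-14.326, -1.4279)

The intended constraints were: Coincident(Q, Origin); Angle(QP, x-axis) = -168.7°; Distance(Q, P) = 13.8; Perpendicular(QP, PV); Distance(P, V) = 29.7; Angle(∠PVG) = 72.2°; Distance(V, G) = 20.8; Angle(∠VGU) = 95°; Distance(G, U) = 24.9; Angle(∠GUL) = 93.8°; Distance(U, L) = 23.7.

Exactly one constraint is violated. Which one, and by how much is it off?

Distance(U, L) = 23.7 — off by 8.70.

Q = (0.00, 0.00) ✓; QP at -168.7° ✓; |QP| = 13.80 ✓; ∠(QP, PV) = 90.00° ✓; |PV| = 29.70 ✓; ∠PVG = 72.20° ✓; |VG| = 20.80 ✓; ∠VGU = 95.00° ✓; |GU| = 24.90 ✓; ∠GUL = 93.80° ✓; |UL| = 15.00 ✗.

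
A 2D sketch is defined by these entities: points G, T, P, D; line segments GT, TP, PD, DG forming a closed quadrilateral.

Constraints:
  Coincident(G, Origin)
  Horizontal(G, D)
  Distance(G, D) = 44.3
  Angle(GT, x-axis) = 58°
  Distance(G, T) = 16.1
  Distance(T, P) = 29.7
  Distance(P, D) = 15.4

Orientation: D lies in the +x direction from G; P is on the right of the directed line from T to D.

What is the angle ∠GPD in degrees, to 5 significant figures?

142.91°

G is at the origin; GD is horizontal with |GD| = 44.3 and D in +x, so D = (44.3, 0). GT runs at 58.0° with |GT| = 16.1, so T = (8.5317, 13.654). P is determined by |TP| = 29.7 and |PD| = 15.4 together: it lies at the intersection of circle(T, 29.7) and circle(D, 15.4). With |TD| = 38.286, the foot of the radical line on TD is 27.565 from T and the perpendicular offset is √(29.7² − 27.565²) = 11.056. Taking the right-of-TD solution: P = (30.342, -6.5060).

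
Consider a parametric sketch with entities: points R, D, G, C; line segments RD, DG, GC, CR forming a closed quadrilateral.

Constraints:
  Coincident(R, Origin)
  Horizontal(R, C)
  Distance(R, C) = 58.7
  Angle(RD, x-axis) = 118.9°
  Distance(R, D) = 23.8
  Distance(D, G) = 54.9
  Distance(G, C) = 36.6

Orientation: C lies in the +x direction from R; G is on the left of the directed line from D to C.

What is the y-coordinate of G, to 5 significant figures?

32.627

R is at the origin; RC is horizontal with |RC| = 58.7 and C in +x, so C = (58.7, 0). RD runs at 118.9° with |RD| = 23.8, so D = (-11.502, 20.836). G is determined by |DG| = 54.9 and |GC| = 36.6 together: it lies at the intersection of circle(D, 54.9) and circle(C, 36.6). With |DC| = 73.229, the foot of the radical line on DC is 48.047 from D and the perpendicular offset is √(54.9² − 48.047²) = 26.560. Taking the left-of-DC solution: G = (42.117, 32.627).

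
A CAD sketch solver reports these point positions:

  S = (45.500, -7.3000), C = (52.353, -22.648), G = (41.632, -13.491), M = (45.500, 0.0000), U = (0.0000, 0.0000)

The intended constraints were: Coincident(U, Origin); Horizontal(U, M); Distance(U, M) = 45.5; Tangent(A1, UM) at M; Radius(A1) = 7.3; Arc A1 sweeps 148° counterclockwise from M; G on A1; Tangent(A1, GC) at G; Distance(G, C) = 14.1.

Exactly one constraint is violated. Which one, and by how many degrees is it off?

Tangent(A1, GC) at G — off by 8.51°.

U = (0.00, 0.00) ✓; U.y = 0.00, M.y = 0.00 ✓; |UM| = 45.50 ✓; ∠(SM, MU) = 90.00° ✓; |SM| = 7.300 ✓; bearing(S→G) − bearing(S→M) = 148.0° ✓; |SG| = 7.300 ✓; ∠(SG, GC) = 98.51° ✗; |GC| = 14.10 ✓.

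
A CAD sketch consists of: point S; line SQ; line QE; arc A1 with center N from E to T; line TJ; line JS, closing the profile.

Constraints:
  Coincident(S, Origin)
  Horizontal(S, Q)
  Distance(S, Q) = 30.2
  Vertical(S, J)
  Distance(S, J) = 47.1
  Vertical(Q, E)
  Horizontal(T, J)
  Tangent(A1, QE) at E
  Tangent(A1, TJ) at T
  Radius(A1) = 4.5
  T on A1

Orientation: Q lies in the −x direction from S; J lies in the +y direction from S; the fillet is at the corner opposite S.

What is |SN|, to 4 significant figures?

49.75

S is at the origin; SQ is horizontal with |SQ| = 30.2 and Q on the −x side, so Q = (-30.20, 0.000). S and J share the same x with |SJ| = 47.1 and J on the +y side, so J = (0.000, 47.10). The virtual corner opposite S is at (-30.20, 47.10). A1 meets QE tangentially, so NE is at right angles to QE and A1 meets TJ tangentially, so NT is at right angles to TJ, with radius 4.5, so the center N sits 4.5 in from both sides at N = (-25.70, 42.60). Then |SN| = |N − S| = 49.75.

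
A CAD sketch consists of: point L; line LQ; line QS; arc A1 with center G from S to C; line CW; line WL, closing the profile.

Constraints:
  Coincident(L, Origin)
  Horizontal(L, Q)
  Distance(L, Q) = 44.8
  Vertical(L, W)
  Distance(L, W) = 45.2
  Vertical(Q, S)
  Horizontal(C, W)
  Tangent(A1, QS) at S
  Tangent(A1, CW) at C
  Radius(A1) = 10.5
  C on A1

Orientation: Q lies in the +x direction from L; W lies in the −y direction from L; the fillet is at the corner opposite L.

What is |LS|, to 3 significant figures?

56.7

The virtual corner opposite L is at (44.8, -45.2). Since A1 is tangent to QS there, GS ⟂ QS and tangency of A1 to CW means the radius GC is perpendicular to CW, with radius 10.5, so the center G sits 10.5 in from both sides at G = (34.3, -34.7). That places the tangent points at S = (44.8, -34.7) on QS and C = (34.3, -45.2) on CW. Then |LS| = |S − L| = 56.7.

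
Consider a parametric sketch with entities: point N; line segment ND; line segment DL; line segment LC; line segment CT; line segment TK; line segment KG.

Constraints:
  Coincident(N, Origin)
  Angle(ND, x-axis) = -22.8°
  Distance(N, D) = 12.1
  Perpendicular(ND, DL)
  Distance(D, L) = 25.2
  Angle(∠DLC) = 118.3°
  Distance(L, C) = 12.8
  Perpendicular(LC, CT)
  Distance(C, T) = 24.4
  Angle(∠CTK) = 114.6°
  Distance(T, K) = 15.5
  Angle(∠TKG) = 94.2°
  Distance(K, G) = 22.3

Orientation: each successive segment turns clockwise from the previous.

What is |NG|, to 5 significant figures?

19.785

N is at the origin; ND runs at -22.8° with length 12.1, so D = (11.155, -4.6889). The perpendicularity gives DL at right angles to ND, so DL runs at -112.80°; with |DL| = 25.2, L = (1.3892, -27.920). ∠DLC = 118.3° gives LC at -174.50° from the x-axis; with |LC| = 12.8, C = (-11.352, -29.147). The perpendicularity gives CT at right angles to LC, so CT runs at 95.500°; with |CT| = 24.4, T = (-13.691, -4.8590). ∠CTK = 114.6° gives TK at 30.100° from the x-axis; with |TK| = 15.5, K = (-0.28071, 2.9144). ∠TKG = 94.2° gives KG at -55.700° from the x-axis; with |KG| = 22.3, G = (12.286, -15.508). Then |NG| = |G − N| = 19.785.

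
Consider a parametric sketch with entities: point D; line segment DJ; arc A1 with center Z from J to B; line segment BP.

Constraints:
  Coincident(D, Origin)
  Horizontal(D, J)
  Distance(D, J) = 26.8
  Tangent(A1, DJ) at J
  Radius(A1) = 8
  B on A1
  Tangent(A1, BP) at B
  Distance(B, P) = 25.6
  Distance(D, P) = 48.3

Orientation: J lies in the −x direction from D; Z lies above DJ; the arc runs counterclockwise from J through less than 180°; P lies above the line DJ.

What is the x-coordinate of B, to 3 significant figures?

-20.2

Checks: |ZB| = 8.000 ✓; ∠(ZB, BP) = 90.00° ✓; |BP| = 25.60 ✓; |DP| = 48.30 ✓.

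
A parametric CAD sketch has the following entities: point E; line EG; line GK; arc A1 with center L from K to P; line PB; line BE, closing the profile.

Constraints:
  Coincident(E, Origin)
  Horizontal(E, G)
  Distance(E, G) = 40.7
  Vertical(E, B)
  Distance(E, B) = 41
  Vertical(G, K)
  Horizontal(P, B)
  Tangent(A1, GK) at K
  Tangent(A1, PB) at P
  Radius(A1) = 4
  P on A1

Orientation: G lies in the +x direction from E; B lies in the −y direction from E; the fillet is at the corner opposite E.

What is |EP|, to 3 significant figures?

55.0

E is at the origin; EG is horizontal with |EG| = 40.7 and G on the +x side, so G = (40.7, 0.00). E and B share the same x with |EB| = 41.0 and B on the −y side, so B = (0.00, -41.0). The virtual corner opposite E is at (40.7, -41.0). Since A1 is tangent to GK there, LK ⟂ GK and A1 meets PB tangentially, so LP is at right angles to PB, with radius 4.0, so the center L sits 4.0 in from both sides at L = (36.7, -37.0). That places the tangent points at K = (40.7, -37.0) on GK and P = (36.7, -41.0) on PB. Then |EP| = |P − E| = 55.0.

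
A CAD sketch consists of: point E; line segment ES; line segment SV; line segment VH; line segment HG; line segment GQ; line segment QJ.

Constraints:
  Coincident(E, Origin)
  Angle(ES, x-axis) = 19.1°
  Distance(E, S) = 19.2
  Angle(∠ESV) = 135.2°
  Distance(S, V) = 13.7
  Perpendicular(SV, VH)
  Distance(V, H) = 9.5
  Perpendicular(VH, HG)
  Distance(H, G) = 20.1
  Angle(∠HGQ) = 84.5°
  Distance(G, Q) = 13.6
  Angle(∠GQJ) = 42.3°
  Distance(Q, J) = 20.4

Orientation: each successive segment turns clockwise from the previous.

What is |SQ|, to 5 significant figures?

6.5019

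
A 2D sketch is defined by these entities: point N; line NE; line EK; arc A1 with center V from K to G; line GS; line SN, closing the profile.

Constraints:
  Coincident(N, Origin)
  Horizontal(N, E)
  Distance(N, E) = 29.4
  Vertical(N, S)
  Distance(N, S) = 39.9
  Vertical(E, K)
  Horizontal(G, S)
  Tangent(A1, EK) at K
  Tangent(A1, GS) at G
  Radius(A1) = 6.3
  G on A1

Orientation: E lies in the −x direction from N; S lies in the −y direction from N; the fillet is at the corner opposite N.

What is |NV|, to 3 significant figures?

40.8

N is at the origin; NE is horizontal with |NE| = 29.4 and E on the −x side, so E = (-29.4, 0.00). NS is vertical with |NS| = 39.9 and S on the −y side, so S = (0.00, -39.9). The virtual corner opposite N is at (-29.4, -39.9). The tangent condition forces VK to be normal to EK and A1 meets GS tangentially, so VG is at right angles to GS, with radius 6.3, so the center V sits 6.3 in from both sides at V = (-23.1, -33.6). Then |NV| = |V − N| = 40.8.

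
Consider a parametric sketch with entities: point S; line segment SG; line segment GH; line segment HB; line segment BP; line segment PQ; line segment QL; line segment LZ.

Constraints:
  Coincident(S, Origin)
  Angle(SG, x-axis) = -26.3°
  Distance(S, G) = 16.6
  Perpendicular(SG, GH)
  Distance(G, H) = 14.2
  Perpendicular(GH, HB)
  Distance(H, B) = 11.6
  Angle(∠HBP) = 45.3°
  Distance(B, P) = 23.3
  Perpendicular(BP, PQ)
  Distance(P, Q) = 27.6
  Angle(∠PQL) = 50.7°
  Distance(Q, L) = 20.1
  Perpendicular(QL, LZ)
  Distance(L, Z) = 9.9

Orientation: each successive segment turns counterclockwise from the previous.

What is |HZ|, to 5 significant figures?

5.9480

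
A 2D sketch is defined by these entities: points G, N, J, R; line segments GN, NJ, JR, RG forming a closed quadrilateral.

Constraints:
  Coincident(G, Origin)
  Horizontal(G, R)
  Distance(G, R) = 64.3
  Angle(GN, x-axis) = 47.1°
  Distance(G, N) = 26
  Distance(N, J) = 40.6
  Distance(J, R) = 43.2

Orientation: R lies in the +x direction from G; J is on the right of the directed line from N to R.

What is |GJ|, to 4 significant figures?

33.45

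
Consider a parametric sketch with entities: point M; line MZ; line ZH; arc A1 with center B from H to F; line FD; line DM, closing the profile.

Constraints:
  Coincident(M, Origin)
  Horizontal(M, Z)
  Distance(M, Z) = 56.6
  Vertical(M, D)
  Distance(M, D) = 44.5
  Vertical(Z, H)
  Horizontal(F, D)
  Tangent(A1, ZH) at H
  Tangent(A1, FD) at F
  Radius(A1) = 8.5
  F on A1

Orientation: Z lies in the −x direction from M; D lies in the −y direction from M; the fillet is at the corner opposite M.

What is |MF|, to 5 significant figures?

65.528

The virtual corner opposite M is at (-56.600, -44.500). Since A1 is tangent to ZH there, BH ⟂ ZH and the tangent condition forces BF to be normal to FD, with radius 8.5, so the center B sits 8.5 in from both sides at B = (-48.100, -36.000). That places the tangent points at H = (-56.600, -36.000) on ZH and F = (-48.100, -44.500) on FD. Then |MF| = |F − M| = 65.528.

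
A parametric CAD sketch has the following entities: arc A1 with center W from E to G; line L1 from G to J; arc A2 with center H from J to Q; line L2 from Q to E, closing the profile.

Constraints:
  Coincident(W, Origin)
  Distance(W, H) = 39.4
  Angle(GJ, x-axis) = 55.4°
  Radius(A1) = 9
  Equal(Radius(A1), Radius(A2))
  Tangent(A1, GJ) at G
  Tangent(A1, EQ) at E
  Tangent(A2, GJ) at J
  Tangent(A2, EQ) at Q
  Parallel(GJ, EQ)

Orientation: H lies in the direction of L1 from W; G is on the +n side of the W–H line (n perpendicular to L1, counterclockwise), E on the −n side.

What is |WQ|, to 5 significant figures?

40.415

The slot axis is L1's direction at 55.4°, so u = (cos 55.4°, sin 55.4°) = (0.56784, 0.82314) and n = (−sin 55.4°, cos 55.4°) = (-0.82314, 0.56784). W is at the origin and H lies 39.4 along u from W, so H = 39.4·u = (22.373, 32.432). Tangency of A1 to both parallel lines with radius 9.0 puts G and E at W ± 9.0·n: G = (-7.4082, 5.1106), E = (7.4082, -5.1106). Equal radii place J and Q the same way about H: J = H + 9.0·n = (14.965, 37.542), Q = H − 9.0·n = (29.781, 27.321). Then |WQ| = |Q − W| = 40.415.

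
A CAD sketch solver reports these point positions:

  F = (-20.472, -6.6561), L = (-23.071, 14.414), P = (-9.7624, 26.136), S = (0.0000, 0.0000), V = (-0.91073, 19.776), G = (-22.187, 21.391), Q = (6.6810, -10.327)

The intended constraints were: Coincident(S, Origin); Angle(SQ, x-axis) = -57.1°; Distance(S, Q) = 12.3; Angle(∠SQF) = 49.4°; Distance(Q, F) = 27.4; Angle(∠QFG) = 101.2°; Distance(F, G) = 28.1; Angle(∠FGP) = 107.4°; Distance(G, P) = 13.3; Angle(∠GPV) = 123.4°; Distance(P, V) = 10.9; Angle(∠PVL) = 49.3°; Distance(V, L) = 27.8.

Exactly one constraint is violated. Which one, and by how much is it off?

Distance(V, L) = 27.8 — off by 5.00.

S = (0.00, 0.00) ✓; SQ at -57.10° ✓; |SQ| = 12.30 ✓; ∠SQF = 49.40° ✓; |QF| = 27.40 ✓; ∠QFG = 101.2° ✓; |FG| = 28.10 ✓; ∠FGP = 107.4° ✓; |GP| = 13.30 ✓; ∠GPV = 123.4° ✓; |PV| = 10.90 ✓; ∠PVL = 49.30° ✓; |VL| = 22.80 ✗.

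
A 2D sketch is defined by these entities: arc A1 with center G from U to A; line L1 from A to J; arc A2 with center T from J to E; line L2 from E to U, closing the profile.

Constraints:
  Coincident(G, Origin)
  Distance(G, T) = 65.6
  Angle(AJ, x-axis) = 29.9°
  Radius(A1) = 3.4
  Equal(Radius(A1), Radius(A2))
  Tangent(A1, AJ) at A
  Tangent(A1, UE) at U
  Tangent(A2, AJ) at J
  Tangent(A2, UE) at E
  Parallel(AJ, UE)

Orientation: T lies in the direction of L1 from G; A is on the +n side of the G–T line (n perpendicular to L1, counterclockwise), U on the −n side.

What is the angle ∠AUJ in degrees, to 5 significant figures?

84.082°

The slot axis is L1's direction at 29.9°, so u = (cos 29.9°, sin 29.9°) = (0.86690, 0.49849) and n = (−sin 29.9°, cos 29.9°) = (-0.49849, 0.86690). G is at the origin and T lies 65.6 along u from G, so T = 65.6·u = (56.868, 32.701). Tangency of A1 to both parallel lines with radius 3.4 puts A and U at G ± 3.4·n: A = (-1.6949, 2.9474), U = (1.6949, -2.9474). Equal radii place J and E the same way about T: J = T + 3.4·n = (55.174, 35.648), E = T − 3.4·n = (58.563, 29.753). Then cos ∠AUJ = UA·UJ / (|UA||UJ|), giving 84.082°.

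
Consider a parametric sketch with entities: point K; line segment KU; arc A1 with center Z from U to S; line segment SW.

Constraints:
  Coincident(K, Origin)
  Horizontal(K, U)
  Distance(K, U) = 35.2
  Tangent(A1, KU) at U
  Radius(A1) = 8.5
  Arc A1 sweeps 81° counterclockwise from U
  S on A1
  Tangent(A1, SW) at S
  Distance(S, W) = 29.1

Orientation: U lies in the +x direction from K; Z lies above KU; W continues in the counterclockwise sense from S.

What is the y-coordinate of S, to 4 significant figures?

7.170

K is at the origin; KU is horizontal with |KU| = 35.2 and U on the +x side, so U = (35.20, 0.000). Since A1 is tangent to KU there, ZU ⟂ KU, so Z = U + (0, 8.5) = (35.20, 8.500). On A1, U sits at bearing -90° from Z; an 81° counterclockwise sweep puts S at bearing -9°, so S = Z + 8.5·(cos -9°, sin -9°) = (43.60, 7.170). So S.y = 7.170.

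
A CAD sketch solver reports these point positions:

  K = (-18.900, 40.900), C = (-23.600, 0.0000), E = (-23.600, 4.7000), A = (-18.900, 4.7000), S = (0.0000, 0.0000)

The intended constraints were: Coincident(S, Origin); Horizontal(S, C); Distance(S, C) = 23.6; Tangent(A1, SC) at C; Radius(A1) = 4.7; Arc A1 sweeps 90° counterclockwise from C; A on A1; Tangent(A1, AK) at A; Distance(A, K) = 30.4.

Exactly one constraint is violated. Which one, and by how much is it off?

Distance(A, K) = 30.4 — off by 5.80.

S = (0.00, 0.00) ✓; S.y = 0.00, C.y = 0.00 ✓; |SC| = 23.60 ✓; ∠(EC, CS) = 90.00° ✓; |EC| = 4.700 ✓; bearing(E→A) − bearing(E→C) = 90.00° ✓; |EA| = 4.700 ✓; ∠(EA, AK) = 90.00° ✓; |AK| = 36.20 ✗.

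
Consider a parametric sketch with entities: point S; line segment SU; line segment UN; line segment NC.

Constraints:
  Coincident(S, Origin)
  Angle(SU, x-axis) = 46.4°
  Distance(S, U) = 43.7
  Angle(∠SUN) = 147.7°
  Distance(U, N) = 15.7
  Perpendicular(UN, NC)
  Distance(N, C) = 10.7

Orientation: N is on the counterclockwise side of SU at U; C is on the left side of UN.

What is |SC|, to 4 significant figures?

54.14

S is at the origin; SU runs at 46.4° with length 43.7, so U = 43.7·(cos 46.4°, sin 46.4°) = (30.14, 31.65). ∠SUN = 147.7°, so UN runs at 46.4° + (180° − 147.7°) = 78.70° from the x-axis; with |UN| = 15.7, N = U + 15.7·(cos 78.70°, sin 78.70°) = (33.21, 47.04). The perpendicularity gives NC at right angles to UN; with |NC| = 10.7 on the left of UN, C = N + 10.7·(-0.9806, 0.1959) = (22.72, 49.14). Then |SC| = |C − S| = 54.14.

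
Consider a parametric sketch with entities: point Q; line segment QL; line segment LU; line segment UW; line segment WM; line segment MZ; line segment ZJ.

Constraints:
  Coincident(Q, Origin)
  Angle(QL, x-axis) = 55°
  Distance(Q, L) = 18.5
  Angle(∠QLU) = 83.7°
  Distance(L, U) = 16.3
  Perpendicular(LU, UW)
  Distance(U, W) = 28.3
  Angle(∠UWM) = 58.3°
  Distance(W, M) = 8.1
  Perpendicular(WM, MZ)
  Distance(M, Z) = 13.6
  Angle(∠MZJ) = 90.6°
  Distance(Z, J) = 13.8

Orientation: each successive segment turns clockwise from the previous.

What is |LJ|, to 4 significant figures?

34.48

Q is at the origin; QL runs at 55.0° with length 18.5, so L = (10.61, 15.15). ∠QLU = 83.7° gives LU at -41.30° from the x-axis; with |LU| = 16.3, U = (22.86, 4.396). The perpendicularity gives UW at right angles to LU, so UW runs at -131.3°; with |UW| = 28.3, W = (4.179, -16.86). ∠UWM = 58.3° gives WM at 107.0° from the x-axis; with |WM| = 8.1, M = (1.811, -9.118). WM is perpendicular to MZ, so MZ runs at 17.00°; with |MZ| = 13.6, Z = (14.82, -5.142). ∠MZJ = 90.6° gives ZJ at -72.40° from the x-axis; with |ZJ| = 13.8, J = (18.99, -18.30). Then |LJ| = |J − L| = 34.48.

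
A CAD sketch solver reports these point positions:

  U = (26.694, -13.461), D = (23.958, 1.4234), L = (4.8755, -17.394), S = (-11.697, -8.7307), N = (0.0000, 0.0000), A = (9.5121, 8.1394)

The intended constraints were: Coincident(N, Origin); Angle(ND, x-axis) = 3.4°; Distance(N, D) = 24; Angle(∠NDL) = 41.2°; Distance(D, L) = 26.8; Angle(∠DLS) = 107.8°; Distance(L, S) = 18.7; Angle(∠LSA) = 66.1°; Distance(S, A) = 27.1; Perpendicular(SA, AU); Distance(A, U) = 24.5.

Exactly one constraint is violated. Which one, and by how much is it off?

Distance(A, U) = 24.5 — off by 3.10.

N = (0.00, 0.00) ✓; ND at 3.400° ✓; |ND| = 24.00 ✓; ∠NDL = 41.20° ✓; |DL| = 26.80 ✓; ∠DLS = 107.8° ✓; |LS| = 18.70 ✓; ∠LSA = 66.10° ✓; |SA| = 27.10 ✓; ∠(SA, AU) = 90.00° ✓; |AU| = 27.60 ✗.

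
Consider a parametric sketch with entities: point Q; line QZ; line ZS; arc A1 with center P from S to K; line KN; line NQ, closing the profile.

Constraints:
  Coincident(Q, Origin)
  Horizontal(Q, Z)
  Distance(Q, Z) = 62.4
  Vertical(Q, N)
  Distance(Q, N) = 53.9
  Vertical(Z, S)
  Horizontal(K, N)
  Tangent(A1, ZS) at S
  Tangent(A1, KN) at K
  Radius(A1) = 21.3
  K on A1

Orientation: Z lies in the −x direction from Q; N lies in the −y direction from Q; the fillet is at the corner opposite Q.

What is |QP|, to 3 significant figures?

52.5

QN is vertical with |QN| = 53.9 and N on the −y side, so N = (0.00, -53.9). The virtual corner opposite Q is at (-62.4, -53.9). Since A1 is tangent to ZS there, PS ⟂ ZS and since A1 is tangent to KN there, PK ⟂ KN, with radius 21.3, so the center P sits 21.3 in from both sides at P = (-41.1, -32.6). Then |QP| = |P − Q| = 52.5.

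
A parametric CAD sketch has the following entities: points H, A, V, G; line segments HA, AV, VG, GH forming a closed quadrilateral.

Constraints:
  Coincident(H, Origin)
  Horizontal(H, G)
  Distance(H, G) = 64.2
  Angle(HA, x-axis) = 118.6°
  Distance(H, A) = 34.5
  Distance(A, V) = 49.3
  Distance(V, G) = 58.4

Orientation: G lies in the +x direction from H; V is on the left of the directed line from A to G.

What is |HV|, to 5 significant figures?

55.812

H is at the origin; HG is horizontal with |HG| = 64.2 and G in +x, so G = (64.2, 0). HA runs at 118.6° with |HA| = 34.5, so A = (-16.515, 30.290). V is determined by |AV| = 49.3 and |VG| = 58.4 together: it lies at the intersection of circle(A, 49.3) and circle(G, 58.4). With |AG| = 86.211, the foot of the radical line on AG is 37.422 from A and the perpendicular offset is √(49.3² − 37.422²) = 32.095. Taking the left-of-AG solution: V = (29.798, 47.191).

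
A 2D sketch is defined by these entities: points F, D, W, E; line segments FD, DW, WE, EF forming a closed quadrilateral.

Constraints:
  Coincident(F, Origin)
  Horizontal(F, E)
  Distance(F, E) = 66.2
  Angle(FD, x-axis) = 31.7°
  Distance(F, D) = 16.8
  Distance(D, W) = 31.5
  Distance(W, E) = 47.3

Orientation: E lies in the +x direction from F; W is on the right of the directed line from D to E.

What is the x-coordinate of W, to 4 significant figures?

23.90

F is at the origin; F and E share the same y with |FE| = 66.2 and E in +x, so E = (66.2, 0). FD runs at 31.7° with |FD| = 16.8, so D = (14.29, 8.828). W is determined by |DW| = 31.5 and |WE| = 47.3 together: it lies at the intersection of circle(D, 31.5) and circle(E, 47.3). With |DE| = 52.65, the foot of the radical line on DE is 14.50 from D and the perpendicular offset is √(31.5² − 14.50²) = 27.96. Taking the right-of-DE solution: W = (23.90, -21.17).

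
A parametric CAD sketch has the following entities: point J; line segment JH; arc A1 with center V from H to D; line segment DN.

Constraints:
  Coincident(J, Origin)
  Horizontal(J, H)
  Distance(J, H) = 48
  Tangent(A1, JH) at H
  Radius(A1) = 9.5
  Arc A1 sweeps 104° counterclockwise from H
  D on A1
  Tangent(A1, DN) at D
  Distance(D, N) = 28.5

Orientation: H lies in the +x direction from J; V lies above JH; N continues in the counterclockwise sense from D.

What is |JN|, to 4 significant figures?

63.94

On A1, H sits at bearing -90° from V; a 104° counterclockwise sweep puts D at bearing 14°, so D = V + 9.5·(cos 14°, sin 14°) = (57.22, 11.80). Tangency of A1 to DN means the radius VD is perpendicular to DN, so DN runs along (−sin 14°, cos 14°); with |DN| = 28.5, N = (50.32, 39.45). Then |JN| = |N − J| = 63.94.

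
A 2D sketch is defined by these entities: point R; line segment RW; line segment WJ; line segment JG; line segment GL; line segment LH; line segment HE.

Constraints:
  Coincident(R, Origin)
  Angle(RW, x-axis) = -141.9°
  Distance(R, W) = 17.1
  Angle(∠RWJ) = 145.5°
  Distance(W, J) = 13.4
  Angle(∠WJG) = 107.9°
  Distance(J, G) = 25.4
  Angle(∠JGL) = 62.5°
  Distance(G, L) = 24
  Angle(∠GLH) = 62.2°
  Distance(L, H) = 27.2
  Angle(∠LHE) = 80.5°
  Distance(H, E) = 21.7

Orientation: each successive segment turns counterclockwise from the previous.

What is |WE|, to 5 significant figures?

32.282

R is at the origin; RW runs at -141.9° with length 17.1, so W = (-13.457, -10.551). ∠RWJ = 145.5° gives WJ at -107.40° from the x-axis; with |WJ| = 13.4, J = (-17.464, -23.338). ∠WJG = 107.9° gives JG at -35.300° from the x-axis; with |JG| = 25.4, G = (3.2662, -38.016). ∠JGL = 62.5° gives GL at 82.200° from the x-axis; with |GL| = 24.0, L = (6.5233, -14.238). ∠GLH = 62.2° gives LH at -160.00° from the x-axis; with |LH| = 27.2, H = (-19.036, -23.541). ∠LHE = 80.5° gives HE at -60.500° from the x-axis; with |HE| = 21.7, E = (-8.3507, -42.427). Then |WE| = |E − W| = 32.282.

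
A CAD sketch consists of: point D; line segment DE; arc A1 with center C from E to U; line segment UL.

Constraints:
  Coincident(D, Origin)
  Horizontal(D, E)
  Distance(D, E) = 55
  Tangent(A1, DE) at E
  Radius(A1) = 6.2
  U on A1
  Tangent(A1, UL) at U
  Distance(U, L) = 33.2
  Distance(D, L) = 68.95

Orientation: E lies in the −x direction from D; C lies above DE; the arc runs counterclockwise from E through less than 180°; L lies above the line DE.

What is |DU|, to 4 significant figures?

49.53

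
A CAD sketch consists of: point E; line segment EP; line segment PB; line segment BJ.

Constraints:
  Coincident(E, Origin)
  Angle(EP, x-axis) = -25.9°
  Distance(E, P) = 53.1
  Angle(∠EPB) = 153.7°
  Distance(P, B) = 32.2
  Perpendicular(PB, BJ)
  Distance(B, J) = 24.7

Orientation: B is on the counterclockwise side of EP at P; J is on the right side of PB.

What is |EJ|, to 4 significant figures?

93.24

∠EPB = 153.7°, so PB runs at -25.9° + (180° − 153.7°) = 0.4000° from the x-axis; with |PB| = 32.2, B = P + 32.2·(cos 0.4000°, sin 0.4000°) = (79.97, -22.97). The perpendicularity gives BJ at right angles to PB; with |BJ| = 24.7 on the right of PB, J = B + 24.7·(0.006981, -1.000) = (80.14, -47.67). Then |EJ| = |J − E| = 93.24.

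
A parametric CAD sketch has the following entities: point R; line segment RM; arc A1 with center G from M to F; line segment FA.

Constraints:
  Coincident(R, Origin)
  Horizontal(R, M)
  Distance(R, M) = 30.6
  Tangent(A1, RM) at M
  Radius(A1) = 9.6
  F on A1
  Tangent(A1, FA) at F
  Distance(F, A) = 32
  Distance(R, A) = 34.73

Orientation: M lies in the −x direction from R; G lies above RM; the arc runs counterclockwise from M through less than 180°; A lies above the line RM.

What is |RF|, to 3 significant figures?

22.6

Checks: ∠(GM, MR) = 90.00° ✓; |GM| = 9.600 ✓; |GF| = 9.600 ✓; ∠(GF, FA) = 90.00° ✓; |FA| = 32.00 ✓; |RA| = 34.73 ✓.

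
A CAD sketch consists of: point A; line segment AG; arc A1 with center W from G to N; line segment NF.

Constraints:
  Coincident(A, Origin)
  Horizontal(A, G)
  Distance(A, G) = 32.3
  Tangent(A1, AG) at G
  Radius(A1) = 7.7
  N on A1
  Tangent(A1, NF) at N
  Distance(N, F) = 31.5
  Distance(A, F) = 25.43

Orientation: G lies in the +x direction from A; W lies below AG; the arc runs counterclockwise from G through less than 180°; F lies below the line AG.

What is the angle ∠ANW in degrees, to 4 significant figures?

140.9°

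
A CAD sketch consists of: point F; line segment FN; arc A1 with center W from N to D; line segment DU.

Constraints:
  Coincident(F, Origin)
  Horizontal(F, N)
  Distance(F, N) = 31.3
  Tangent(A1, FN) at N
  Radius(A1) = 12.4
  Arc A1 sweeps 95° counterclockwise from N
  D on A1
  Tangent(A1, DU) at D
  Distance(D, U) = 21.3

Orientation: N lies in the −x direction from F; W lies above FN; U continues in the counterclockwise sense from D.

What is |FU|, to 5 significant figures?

40.458

F is at the origin; F and N share the same y with |FN| = 31.3 and N on the −x side, so N = (-31.300, 0.0000). Since A1 is tangent to FN there, WN ⟂ FN, so W = N + (0, 12.4) = (-31.300, 12.400). On A1, N sits at bearing -90° from W; a 95° counterclockwise sweep puts D at bearing 5°, so D = W + 12.4·(cos 5°, sin 5°) = (-18.947, 13.481). Since A1 is tangent to DU there, WD ⟂ DU, so DU runs along (−sin 5°, cos 5°); with |DU| = 21.3, U = (-20.804, 34.700). Then |FU| = |U − F| = 40.458.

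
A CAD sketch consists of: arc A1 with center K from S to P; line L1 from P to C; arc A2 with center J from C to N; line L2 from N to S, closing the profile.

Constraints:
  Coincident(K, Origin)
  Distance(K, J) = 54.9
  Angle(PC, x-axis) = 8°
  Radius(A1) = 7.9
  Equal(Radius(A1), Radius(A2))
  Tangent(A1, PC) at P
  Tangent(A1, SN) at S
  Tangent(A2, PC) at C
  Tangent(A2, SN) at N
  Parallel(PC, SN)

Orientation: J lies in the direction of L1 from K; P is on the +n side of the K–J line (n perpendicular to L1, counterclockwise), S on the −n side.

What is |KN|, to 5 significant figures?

55.465

Tangency of A1 to both parallel lines with radius 7.9 puts P and S at K ± 7.9·n: P = (-1.0995, 7.8231), S = (1.0995, -7.8231). Equal radii place C and N the same way about J: C = J + 7.9·n = (53.266, 15.464), N = J − 7.9·n = (55.465, -0.18251). Then |KN| = |N − K| = 55.465.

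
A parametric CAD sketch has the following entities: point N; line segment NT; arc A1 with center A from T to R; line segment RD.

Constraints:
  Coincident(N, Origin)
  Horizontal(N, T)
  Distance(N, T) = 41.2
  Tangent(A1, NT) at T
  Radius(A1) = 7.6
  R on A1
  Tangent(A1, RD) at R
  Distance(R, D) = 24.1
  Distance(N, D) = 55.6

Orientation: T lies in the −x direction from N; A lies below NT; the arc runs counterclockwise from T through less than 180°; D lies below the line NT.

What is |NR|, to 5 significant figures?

49.492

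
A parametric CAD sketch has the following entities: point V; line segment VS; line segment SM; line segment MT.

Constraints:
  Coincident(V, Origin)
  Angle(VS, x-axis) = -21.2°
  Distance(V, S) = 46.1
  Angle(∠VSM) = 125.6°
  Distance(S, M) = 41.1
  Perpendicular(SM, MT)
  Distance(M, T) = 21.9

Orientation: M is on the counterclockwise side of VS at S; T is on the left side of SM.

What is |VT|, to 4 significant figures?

69.70

V is at the origin; VS runs at -21.2° with length 46.1, so S = 46.1·(cos -21.2°, sin -21.2°) = (42.98, -16.67). ∠VSM = 125.6°, so SM runs at -21.2° + (180° − 125.6°) = 33.20° from the x-axis; with |SM| = 41.1, M = S + 41.1·(cos 33.20°, sin 33.20°) = (77.37, 5.834). SM is perpendicular to MT; with |MT| = 21.9 on the left of SM, T = M + 21.9·(-0.5476, 0.8368) = (65.38, 24.16). Then |VT| = |T − V| = 69.70.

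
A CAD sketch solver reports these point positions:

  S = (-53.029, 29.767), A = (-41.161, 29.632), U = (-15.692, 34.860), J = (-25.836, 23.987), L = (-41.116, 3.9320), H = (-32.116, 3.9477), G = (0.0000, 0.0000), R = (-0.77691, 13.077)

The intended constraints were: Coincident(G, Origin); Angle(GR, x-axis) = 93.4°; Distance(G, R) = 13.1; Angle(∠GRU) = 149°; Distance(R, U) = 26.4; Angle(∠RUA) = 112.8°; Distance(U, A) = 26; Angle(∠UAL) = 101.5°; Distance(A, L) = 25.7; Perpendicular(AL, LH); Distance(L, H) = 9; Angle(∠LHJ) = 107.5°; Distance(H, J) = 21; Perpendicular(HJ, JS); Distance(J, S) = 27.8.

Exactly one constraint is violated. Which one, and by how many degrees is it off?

Perpendicular(HJ, JS) — off by 5.40°.

G = (0.00, 0.00) ✓; GR at 93.40° ✓; |GR| = 13.10 ✓; ∠GRU = 149.0° ✓; |RU| = 26.40 ✓; ∠RUA = 112.8° ✓; |UA| = 26.00 ✓; ∠UAL = 101.5° ✓; |AL| = 25.70 ✓; ∠(AL, LH) = 90.00° ✓; |LH| = 9.000 ✓; ∠LHJ = 107.5° ✓; |HJ| = 21.00 ✓; ∠(HJ, JS) = 95.40° ✗; |JS| = 27.80 ✓.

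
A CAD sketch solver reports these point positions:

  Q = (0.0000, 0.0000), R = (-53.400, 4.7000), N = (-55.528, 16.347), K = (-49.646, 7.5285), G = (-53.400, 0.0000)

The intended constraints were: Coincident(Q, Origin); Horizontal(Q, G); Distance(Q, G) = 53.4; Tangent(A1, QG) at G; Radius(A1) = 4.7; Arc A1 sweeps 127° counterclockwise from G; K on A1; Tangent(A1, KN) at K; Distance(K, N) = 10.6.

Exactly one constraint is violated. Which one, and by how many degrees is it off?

Tangent(A1, KN) at K — off by 3.29°.

Q = (0.00, 0.00) ✓; Q.y = 0.00, G.y = 0.00 ✓; |QG| = 53.40 ✓; ∠(RG, GQ) = 90.00° ✓; |RG| = 4.700 ✓; bearing(R→K) − bearing(R→G) = 127.0° ✓; |RK| = 4.700 ✓; ∠(RK, KN) = 93.29° ✗; |KN| = 10.60 ✓.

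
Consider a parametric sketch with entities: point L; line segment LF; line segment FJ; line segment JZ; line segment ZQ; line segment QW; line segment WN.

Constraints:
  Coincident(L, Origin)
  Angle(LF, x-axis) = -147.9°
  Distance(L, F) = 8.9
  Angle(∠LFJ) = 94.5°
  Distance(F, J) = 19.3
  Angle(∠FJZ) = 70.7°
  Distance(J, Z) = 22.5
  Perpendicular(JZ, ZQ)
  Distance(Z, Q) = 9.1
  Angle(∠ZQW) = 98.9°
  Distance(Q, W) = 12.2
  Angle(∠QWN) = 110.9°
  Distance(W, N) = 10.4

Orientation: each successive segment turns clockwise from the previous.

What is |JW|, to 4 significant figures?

15.16

L is at the origin; LF runs at -147.9° with length 8.9, so F = (-7.539, -4.729). ∠LFJ = 94.5° gives FJ at 126.6° from the x-axis; with |FJ| = 19.3, J = (-19.05, 10.76). ∠FJZ = 70.7° gives JZ at 17.30° from the x-axis; with |JZ| = 22.5, Z = (2.436, 17.46). JZ is perpendicular to ZQ, so ZQ runs at -72.70°; with |ZQ| = 9.1, Q = (5.142, 8.768). ∠ZQW = 98.9° gives QW at -153.8° from the x-axis; with |QW| = 12.2, W = (-5.805, 3.381). Then |JW| = |W − J| = 15.16.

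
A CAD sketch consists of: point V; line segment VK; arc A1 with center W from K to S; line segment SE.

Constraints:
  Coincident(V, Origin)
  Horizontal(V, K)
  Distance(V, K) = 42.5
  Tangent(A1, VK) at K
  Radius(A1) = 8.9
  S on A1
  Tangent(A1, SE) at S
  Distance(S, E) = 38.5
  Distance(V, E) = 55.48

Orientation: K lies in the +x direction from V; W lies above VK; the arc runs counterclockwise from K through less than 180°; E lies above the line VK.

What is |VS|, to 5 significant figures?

51.910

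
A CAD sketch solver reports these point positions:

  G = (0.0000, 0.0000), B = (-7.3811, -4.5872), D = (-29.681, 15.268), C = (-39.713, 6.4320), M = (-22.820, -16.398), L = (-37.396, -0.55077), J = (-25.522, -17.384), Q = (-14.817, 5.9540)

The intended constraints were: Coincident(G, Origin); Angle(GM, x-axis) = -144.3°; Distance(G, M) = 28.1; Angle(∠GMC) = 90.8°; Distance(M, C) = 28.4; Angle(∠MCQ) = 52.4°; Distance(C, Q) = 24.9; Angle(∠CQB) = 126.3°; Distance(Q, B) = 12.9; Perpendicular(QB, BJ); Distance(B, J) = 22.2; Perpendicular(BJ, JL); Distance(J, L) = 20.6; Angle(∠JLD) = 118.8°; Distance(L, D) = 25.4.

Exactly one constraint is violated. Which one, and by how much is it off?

Distance(L, D) = 25.4 — off by 7.80.

G = (0.00, 0.00) ✓; GM at -144.3° ✓; |GM| = 28.10 ✓; ∠GMC = 90.80° ✓; |MC| = 28.40 ✓; ∠MCQ = 52.40° ✓; |CQ| = 24.90 ✓; ∠CQB = 126.3° ✓; |QB| = 12.90 ✓; ∠(QB, BJ) = 90.00° ✓; |BJ| = 22.20 ✓; ∠(BJ, JL) = 90.00° ✓; |JL| = 20.60 ✓; ∠JLD = 118.8° ✓; |LD| = 17.60 ✗.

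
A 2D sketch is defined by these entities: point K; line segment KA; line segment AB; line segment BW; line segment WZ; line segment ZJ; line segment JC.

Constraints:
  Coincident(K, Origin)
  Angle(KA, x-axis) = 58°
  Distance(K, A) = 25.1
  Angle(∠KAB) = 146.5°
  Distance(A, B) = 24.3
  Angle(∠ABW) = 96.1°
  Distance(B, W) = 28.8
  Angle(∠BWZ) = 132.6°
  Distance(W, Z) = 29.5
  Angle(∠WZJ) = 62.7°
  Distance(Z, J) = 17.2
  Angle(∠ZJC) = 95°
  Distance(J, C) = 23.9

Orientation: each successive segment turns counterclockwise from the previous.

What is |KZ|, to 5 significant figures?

46.857

∠ABW = 96.1° gives BW at 175.40° from the x-axis; with |BW| = 28.8, W = (-16.042, 47.887). ∠BWZ = 132.6° gives WZ at -137.20° from the x-axis; with |WZ| = 29.5, Z = (-37.687, 27.844). Then |KZ| = |Z − K| = 46.857.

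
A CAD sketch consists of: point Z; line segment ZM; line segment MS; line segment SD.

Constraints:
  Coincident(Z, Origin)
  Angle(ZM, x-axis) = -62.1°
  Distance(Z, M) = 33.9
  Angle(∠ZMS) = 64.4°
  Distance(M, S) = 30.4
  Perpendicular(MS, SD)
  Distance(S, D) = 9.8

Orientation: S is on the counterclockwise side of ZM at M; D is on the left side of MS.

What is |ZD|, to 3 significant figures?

26.1

Z is at the origin; ZM runs at -62.1° with length 33.9, so M = 33.9·(cos -62.1°, sin -62.1°) = (15.9, -30.0). ∠ZMS = 64.4°, so MS runs at -62.1° + (180° − 64.4°) = 53.5° from the x-axis; with |MS| = 30.4, S = M + 30.4·(cos 53.5°, sin 53.5°) = (33.9, -5.52). The perpendicularity gives SD at right angles to MS; with |SD| = 9.8 on the left of MS, D = S + 9.8·(-0.804, 0.595) = (26.1, 0.307). Then |ZD| = |D − Z| = 26.1.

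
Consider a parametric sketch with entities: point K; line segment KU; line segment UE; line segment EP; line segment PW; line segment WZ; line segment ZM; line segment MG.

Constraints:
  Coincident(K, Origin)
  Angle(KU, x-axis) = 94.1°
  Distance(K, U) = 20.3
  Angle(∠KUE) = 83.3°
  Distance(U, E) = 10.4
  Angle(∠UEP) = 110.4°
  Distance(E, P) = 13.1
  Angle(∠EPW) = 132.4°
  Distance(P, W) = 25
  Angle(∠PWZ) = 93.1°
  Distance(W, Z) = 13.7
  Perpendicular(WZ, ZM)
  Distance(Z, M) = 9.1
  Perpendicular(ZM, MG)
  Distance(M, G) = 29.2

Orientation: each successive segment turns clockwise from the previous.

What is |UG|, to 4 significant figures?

38.95

The perpendicularity gives ZM at right angles to WZ, so ZM runs at 63.30°; with |ZM| = 9.1, M = (-7.632, -0.1054). ZM is perpendicular to MG, so MG runs at -26.70°; with |MG| = 29.2, G = (18.45, -13.23). Then |UG| = |G − U| = 38.95.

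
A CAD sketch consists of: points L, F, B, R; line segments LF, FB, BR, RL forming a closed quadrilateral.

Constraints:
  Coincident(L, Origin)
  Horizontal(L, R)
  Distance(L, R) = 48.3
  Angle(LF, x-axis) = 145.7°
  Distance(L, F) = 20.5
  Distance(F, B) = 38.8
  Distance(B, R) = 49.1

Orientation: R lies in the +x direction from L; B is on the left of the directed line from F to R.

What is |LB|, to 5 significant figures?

37.730

Checks: |FB| = 38.80 ✓; |BR| = 49.10 ✓.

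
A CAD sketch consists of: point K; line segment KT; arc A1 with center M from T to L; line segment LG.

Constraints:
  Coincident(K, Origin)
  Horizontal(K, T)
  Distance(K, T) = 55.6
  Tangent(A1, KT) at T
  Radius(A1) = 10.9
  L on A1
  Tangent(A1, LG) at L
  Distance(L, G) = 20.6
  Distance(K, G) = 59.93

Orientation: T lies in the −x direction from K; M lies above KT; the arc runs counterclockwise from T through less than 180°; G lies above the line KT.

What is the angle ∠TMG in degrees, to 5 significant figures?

165.40°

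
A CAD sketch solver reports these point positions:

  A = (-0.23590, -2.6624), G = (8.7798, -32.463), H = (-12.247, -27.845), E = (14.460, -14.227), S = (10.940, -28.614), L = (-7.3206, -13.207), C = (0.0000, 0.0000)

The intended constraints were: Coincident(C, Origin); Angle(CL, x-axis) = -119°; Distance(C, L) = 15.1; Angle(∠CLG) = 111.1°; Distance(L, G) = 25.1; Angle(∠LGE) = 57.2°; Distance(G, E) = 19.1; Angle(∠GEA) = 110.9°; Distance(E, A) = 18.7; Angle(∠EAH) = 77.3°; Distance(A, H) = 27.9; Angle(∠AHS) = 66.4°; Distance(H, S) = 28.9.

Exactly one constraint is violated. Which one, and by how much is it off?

Distance(H, S) = 28.9 — off by 5.70.

C = (0.00, 0.00) ✓; CL at -119.0° ✓; |CL| = 15.10 ✓; ∠CLG = 111.1° ✓; |LG| = 25.10 ✓; ∠LGE = 57.20° ✓; |GE| = 19.10 ✓; ∠GEA = 110.9° ✓; |EA| = 18.70 ✓; ∠EAH = 77.30° ✓; |AH| = 27.90 ✓; ∠AHS = 66.40° ✓; |HS| = 23.20 ✗.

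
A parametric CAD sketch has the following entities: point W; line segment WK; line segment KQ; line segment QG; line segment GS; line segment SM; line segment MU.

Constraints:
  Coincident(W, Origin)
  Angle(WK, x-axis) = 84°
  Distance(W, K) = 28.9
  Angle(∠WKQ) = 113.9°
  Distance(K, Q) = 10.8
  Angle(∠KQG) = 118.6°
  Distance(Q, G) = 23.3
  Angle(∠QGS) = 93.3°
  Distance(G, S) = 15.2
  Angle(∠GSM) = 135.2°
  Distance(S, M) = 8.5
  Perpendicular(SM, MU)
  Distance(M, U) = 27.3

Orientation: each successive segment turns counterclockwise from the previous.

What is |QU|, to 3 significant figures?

3.94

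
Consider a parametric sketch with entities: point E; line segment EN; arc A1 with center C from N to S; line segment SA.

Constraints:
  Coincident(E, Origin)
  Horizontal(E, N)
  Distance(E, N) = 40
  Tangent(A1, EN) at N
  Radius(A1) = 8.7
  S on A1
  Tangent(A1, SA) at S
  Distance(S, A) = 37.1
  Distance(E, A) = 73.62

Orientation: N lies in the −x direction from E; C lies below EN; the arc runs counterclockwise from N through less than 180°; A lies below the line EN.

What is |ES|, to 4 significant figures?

48.39

Checks: ∠(CN, NE) = 90.00° ✓; |CN| = 8.700 ✓; |CS| = 8.700 ✓; ∠(CS, SA) = 90.00° ✓; |SA| = 37.10 ✓; |EA| = 73.62 ✓.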